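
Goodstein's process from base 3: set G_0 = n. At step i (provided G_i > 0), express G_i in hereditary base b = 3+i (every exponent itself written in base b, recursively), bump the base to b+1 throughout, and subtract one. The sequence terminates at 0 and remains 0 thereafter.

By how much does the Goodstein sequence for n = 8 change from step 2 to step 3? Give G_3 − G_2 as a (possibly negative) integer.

step 0: 8 = 2·3 + 2; sub 4 for 3: 2·4 + 2; = 10; G_1 = 10−1 = 9
step 1: 9 = 2·4 + 1; sub 5 for 4: 2·5 + 1; = 11; G_2 = 11−1 = 10
step 2: 10 = 2·5; sub 6 for 5: 2·6; = 12; G_3 = 12−1 = 11

1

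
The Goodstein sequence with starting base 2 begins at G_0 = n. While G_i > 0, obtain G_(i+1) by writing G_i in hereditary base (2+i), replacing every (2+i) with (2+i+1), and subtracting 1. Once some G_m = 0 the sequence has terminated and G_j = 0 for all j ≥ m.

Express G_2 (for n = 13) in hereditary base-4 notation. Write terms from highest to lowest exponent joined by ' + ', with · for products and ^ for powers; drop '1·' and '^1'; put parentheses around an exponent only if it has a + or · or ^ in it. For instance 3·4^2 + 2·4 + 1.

4^(4 + 1) + 3·4^3 + 3·4^2 + 3·4 + 3

[0] 13 ≡ 2^(2 + 1) + 2^2 + 1 (base 2). Lift 3: 109. −1: 108.
[1] 108 ≡ 3^(3 + 1) + 3^3 (base 3). Lift 4: 1280. −1: 1279.
[2] 1279 ≡ 4^(4 + 1) + 3·4^3 + 3·4^2 + 3·4 + 3 (base 4). Lift 5: 16093. −1: 16092.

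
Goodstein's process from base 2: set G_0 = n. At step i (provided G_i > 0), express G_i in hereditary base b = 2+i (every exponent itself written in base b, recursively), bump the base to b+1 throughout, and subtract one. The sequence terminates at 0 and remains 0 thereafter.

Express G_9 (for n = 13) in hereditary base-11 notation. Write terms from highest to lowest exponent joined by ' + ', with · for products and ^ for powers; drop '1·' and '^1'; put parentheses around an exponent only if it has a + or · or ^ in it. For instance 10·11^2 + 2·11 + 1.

G_0 = 13. HB_2(13) = 2^(2 + 1) + 2^2 + 1. Bump = 109. G_1 = 108.
G_1 = 108. HB_3(108) = 3^(3 + 1) + 3^3. Bump = 1280. G_2 = 1279.
G_2 = 1279. HB_4(1279) = 4^(4 + 1) + 3·4^3 + 3·4^2 + 3·4 + 3. Bump = 16093. G_3 = 16092.
G_3 = 16092. HB_5(16092) = 5^(5 + 1) + 3·5^3 + 3·5^2 + 3·5 + 2. Bump = 280712. G_4 = 280711.
G_4 = 280711. HB_6(280711) = 6^(6 + 1) + 3·6^3 + 3·6^2 + 3·6 + 1. Bump = 5765999. G_5 = 5765998.
G_5 = 5765998. HB_7(5765998) = 7^(7 + 1) + 3·7^3 + 3·7^2 + 3·7. Bump = 134219480. G_6 = 134219479.
G_6 = 134219479. HB_8(134219479) = 8^(8 + 1) + 3·8^3 + 3·8^2 + 2·8 + 7. Bump = 3486786856. G_7 = 3486786855.
G_7 = 3486786855. HB_9(3486786855) = 9^(9 + 1) + 3·9^3 + 3·9^2 + 2·9 + 6. Bump = 100000003326. G_8 = 100000003325.
G_8 = 100000003325. HB_10(100000003325) = 10^(10 + 1) + 3·10^3 + 3·10^2 + 2·10 + 5. Bump = 3138428381104. G_9 = 3138428381103.

11^(11 + 1) + 3·11^3 + 3·11^2 + 2·11 + 4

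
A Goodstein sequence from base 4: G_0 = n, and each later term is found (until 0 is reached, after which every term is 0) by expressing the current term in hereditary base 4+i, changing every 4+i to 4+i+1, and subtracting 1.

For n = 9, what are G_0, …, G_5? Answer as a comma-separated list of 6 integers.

9, 10, 11, 11, 11, 11

9 —HB4→ 2·4 + 1 —bump→ 2·5 + 1 = 11 —(−1)→ 10
10 —HB5→ 2·5 —bump→ 2·6 = 12 —(−1)→ 11
11 —HB6→ 6 + 5 —bump→ 7 + 5 = 12 —(−1)→ 11
11 —HB7→ 7 + 4 —bump→ 8 + 4 = 12 —(−1)→ 11
11 —HB8→ 8 + 3 —bump→ 9 + 3 = 12 —(−1)→ 11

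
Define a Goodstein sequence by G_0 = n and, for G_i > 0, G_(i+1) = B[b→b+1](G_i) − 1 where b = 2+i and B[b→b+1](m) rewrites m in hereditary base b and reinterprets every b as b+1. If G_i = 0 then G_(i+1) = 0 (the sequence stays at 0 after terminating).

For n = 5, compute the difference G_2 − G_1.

step 0: 5 = 2^2 + 1; sub 3 for 2: 3^3 + 1; = 28; G_1 = 28−1 = 27
step 1: 27 = 3^3; sub 4 for 3: 4^4; = 256; G_2 = 256−1 = 255

228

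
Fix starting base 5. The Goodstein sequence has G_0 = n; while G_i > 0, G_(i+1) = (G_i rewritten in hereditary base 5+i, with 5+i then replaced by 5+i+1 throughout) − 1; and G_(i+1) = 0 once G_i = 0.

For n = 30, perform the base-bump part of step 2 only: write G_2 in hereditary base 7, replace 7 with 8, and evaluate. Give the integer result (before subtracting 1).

base 5: 30 = 5^2 + 5; at 6: 6^2 + 6 = 42; next = 41
base 6: 41 = 6^2 + 5; at 7: 7^2 + 5 = 54; next = 53
base 7: 53 = 7^2 + 4; at 8: 8^2 + 4 = 68; next = 67

68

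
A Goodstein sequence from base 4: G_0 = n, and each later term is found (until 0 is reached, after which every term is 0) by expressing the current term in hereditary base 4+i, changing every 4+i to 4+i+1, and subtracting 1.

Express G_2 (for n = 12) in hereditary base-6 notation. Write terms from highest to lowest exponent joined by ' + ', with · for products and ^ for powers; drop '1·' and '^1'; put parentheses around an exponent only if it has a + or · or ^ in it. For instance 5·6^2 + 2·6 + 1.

base 4: 12 = 3·4; at 5: 3·5 = 15; next = 14
base 5: 14 = 2·5 + 4; at 6: 2·6 + 4 = 16; next = 15
base 6: 15 = 2·6 + 3; at 7: 2·7 + 3 = 17; next = 16

2·6 + 3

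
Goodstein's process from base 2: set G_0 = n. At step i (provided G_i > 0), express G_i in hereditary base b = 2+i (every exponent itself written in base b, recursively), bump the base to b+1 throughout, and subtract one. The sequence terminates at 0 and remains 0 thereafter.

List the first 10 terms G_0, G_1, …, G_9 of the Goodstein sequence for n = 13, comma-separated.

base 2: 13 = 2^(2 + 1) + 2^2 + 1; at 3: 3^(3 + 1) + 3^3 + 1 = 109; next = 108
base 3: 108 = 3^(3 + 1) + 3^3; at 4: 4^(4 + 1) + 4^4 = 1280; next = 1279
base 4: 1279 = 4^(4 + 1) + 3·4^3 + 3·4^2 + 3·4 + 3; at 5: 5^(5 + 1) + 3·5^3 + 3·5^2 + 3·5 + 3 = 16093; next = 16092
base 5: 16092 = 5^(5 + 1) + 3·5^3 + 3·5^2 + 3·5 + 2; at 6: 6^(6 + 1) + 3·6^3 + 3·6^2 + 3·6 + 2 = 280712; next = 280711
base 6: 280711 = 6^(6 + 1) + 3·6^3 + 3·6^2 + 3·6 + 1; at 7: 7^(7 + 1) + 3·7^3 + 3·7^2 + 3·7 + 1 = 5765999; next = 5765998
base 7: 5765998 = 7^(7 + 1) + 3·7^3 + 3·7^2 + 3·7; at 8: 8^(8 + 1) + 3·8^3 + 3·8^2 + 3·8 = 134219480; next = 134219479
base 8: 134219479 = 8^(8 + 1) + 3·8^3 + 3·8^2 + 2·8 + 7; at 9: 9^(9 + 1) + 3·9^3 + 3·9^2 + 2·9 + 7 = 3486786856; next = 3486786855
base 9: 3486786855 = 9^(9 + 1) + 3·9^3 + 3·9^2 + 2·9 + 6; at 10: 10^(10 + 1) + 3·10^3 + 3·10^2 + 2·10 + 6 = 100000003326; next = 100000003325
base 10: 100000003325 = 10^(10 + 1) + 3·10^3 + 3·10^2 + 2·10 + 5; at 11: 11^(11 + 1) + 3·11^3 + 3·11^2 + 2·11 + 5 = 3138428381104; next = 3138428381103

13, 108, 1279, 16092, 280711, 5765998, 134219479, 3486786855, 100000003325, 3138428381103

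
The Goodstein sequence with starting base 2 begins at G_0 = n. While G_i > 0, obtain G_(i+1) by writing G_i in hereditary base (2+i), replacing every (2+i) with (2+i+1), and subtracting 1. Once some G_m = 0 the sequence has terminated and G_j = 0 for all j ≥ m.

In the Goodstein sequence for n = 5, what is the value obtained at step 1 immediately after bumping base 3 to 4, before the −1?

256

base 2: 5 = 2^2 + 1; at 3: 3^3 + 1 = 28; next = 27
base 3: 27 = 3^3; at 4: 4^4 = 256; next = 255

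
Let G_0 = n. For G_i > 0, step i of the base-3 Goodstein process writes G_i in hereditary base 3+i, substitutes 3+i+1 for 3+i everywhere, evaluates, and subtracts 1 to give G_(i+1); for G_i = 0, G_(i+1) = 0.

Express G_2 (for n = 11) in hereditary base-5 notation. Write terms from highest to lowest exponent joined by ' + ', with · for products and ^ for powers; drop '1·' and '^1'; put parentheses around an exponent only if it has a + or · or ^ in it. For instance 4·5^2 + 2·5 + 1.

(0) 11|_3 = 3^2 + 2 ↦ 4^2 + 2|_4 = 18 ⇒ 17
(1) 17|_4 = 4^2 + 1 ↦ 5^2 + 1|_5 = 26 ⇒ 25

5^2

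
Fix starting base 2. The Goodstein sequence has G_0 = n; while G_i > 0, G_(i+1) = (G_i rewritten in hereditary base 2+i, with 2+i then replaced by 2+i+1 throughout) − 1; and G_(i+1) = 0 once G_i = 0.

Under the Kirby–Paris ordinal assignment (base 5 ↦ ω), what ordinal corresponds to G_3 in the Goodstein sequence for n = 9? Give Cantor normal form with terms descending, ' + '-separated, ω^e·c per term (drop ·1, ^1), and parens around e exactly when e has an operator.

ω^ω·3 + ω^3·3 + ω^2·3 + ω·3 + 2

base 2: 9 = 2^(2 + 1) + 1; at 3: 3^(3 + 1) + 1 = 82; next = 81
base 3: 81 = 3^(3 + 1); at 4: 4^(4 + 1) = 1024; next = 1023
base 4: 1023 = 3·4^4 + 3·4^3 + 3·4^2 + 3·4 + 3; at 5: 3·5^5 + 3·5^3 + 3·5^2 + 3·5 + 3 = 9843; next = 9842
base 5: 9842 = 3·5^5 + 3·5^3 + 3·5^2 + 3·5 + 2; at 6: 3·6^6 + 3·6^3 + 3·6^2 + 3·6 + 2 = 140744; next = 140743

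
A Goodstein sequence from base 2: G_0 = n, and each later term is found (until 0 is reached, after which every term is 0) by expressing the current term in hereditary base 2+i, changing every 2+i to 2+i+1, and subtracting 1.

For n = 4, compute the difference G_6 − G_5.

G_0=4  [base 2] 2^2  →[2↦3]→  3^3 = 27  −1 ⇒ G_1=26
G_1=26  [base 3] 2·3^2 + 2·3 + 2  →[3↦4]→  2·4^2 + 2·4 + 2 = 42  −1 ⇒ G_2=41
G_2=41  [base 4] 2·4^2 + 2·4 + 1  →[4↦5]→  2·5^2 + 2·5 + 1 = 61  −1 ⇒ G_3=60
G_3=60  [base 5] 2·5^2 + 2·5  →[5↦6]→  2·6^2 + 2·6 = 84  −1 ⇒ G_4=83
G_4=83  [base 6] 2·6^2 + 6 + 5  →[6↦7]→  2·7^2 + 7 + 5 = 110  −1 ⇒ G_5=109
G_5=109  [base 7] 2·7^2 + 7 + 4  →[7↦8]→  2·8^2 + 8 + 4 = 140  −1 ⇒ G_6=139

30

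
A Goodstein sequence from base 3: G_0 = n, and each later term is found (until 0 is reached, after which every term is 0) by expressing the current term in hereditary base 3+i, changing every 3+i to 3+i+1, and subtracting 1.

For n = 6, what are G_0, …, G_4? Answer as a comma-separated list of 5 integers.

6, 7, 7, 7, 7

i=0: 6 = 2·3 (b=3); 3→4: 2·4 = 8; 8−1 = 7
i=1: 7 = 4 + 3 (b=4); 4→5: 5 + 3 = 8; 8−1 = 7
i=2: 7 = 5 + 2 (b=5); 5→6: 6 + 2 = 8; 8−1 = 7
i=3: 7 = 6 + 1 (b=6); 6→7: 7 + 1 = 8; 8−1 = 7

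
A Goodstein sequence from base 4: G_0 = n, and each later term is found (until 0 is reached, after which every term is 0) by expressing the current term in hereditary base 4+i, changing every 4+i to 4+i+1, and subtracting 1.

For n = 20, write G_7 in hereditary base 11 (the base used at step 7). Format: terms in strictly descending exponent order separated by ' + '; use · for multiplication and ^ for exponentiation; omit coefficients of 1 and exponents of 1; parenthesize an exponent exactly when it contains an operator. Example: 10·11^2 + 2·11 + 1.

G_0=20  [base 4] 4^2 + 4  →[4↦5]→  5^2 + 5 = 30  −1 ⇒ G_1=29
G_1=29  [base 5] 5^2 + 4  →[5↦6]→  6^2 + 4 = 40  −1 ⇒ G_2=39
G_2=39  [base 6] 6^2 + 3  →[6↦7]→  7^2 + 3 = 52  −1 ⇒ G_3=51
G_3=51  [base 7] 7^2 + 2  →[7↦8]→  8^2 + 2 = 66  −1 ⇒ G_4=65
G_4=65  [base 8] 8^2 + 1  →[8↦9]→  9^2 + 1 = 82  −1 ⇒ G_5=81
G_5=81  [base 9] 9^2  →[9↦10]→  10^2 = 100  −1 ⇒ G_6=99
G_6=99  [base 10] 9·10 + 9  →[10↦11]→  9·11 + 9 = 108  −1 ⇒ G_7=107

9·11 + 8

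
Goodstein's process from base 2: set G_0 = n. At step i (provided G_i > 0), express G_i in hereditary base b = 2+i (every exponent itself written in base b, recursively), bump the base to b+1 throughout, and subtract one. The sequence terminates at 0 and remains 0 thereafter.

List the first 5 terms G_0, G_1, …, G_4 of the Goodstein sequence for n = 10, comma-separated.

10, 83, 1025, 15625, 279935

base 2: 10 = 2^(2 + 1) + 2; at 3: 3^(3 + 1) + 3 = 84; next = 83
base 3: 83 = 3^(3 + 1) + 2; at 4: 4^(4 + 1) + 2 = 1026; next = 1025
base 4: 1025 = 4^(4 + 1) + 1; at 5: 5^(5 + 1) + 1 = 15626; next = 15625
base 5: 15625 = 5^(5 + 1); at 6: 6^(6 + 1) = 279936; next = 279935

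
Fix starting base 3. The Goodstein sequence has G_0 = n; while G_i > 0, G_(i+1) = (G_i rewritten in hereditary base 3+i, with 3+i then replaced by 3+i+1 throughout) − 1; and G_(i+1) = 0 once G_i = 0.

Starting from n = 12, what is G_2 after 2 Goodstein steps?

27

(0) 12|_3 = 3^2 + 3 ↦ 4^2 + 4|_4 = 20 ⇒ 19
(1) 19|_4 = 4^2 + 3 ↦ 5^2 + 3|_5 = 28 ⇒ 27
(2) 27|_5 = 5^2 + 2 ↦ 6^2 + 2|_6 = 38 ⇒ 37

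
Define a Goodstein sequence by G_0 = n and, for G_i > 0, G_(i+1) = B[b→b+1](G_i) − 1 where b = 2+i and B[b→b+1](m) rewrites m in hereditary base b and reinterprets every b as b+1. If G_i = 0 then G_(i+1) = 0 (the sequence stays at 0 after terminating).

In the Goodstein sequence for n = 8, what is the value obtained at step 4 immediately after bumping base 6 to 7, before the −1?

1647196

G_0=8  [base 2] 2^(2 + 1)  →[2↦3]→  3^(3 + 1) = 81  −1 ⇒ G_1=80
G_1=80  [base 3] 2·3^3 + 2·3^2 + 2·3 + 2  →[3↦4]→  2·4^4 + 2·4^2 + 2·4 + 2 = 554  −1 ⇒ G_2=553
G_2=553  [base 4] 2·4^4 + 2·4^2 + 2·4 + 1  →[4↦5]→  2·5^5 + 2·5^2 + 2·5 + 1 = 6311  −1 ⇒ G_3=6310
G_3=6310  [base 5] 2·5^5 + 2·5^2 + 2·5  →[5↦6]→  2·6^6 + 2·6^2 + 2·6 = 93396  −1 ⇒ G_4=93395
G_4=93395  [base 6] 2·6^6 + 2·6^2 + 6 + 5  →[6↦7]→  2·7^7 + 2·7^2 + 7 + 5 = 1647196  −1 ⇒ G_5=1647195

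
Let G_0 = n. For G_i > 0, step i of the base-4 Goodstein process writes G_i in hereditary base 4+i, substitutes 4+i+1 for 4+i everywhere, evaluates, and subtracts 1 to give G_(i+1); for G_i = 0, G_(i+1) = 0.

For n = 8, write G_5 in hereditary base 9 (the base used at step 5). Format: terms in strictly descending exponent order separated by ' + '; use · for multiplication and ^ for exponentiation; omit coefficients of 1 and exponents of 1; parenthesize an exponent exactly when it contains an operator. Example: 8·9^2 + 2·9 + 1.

9

(0) 8|_4 = 2·4 ↦ 2·5|_5 = 10 ⇒ 9
(1) 9|_5 = 5 + 4 ↦ 6 + 4|_6 = 10 ⇒ 9
(2) 9|_6 = 6 + 3 ↦ 7 + 3|_7 = 10 ⇒ 9
(3) 9|_7 = 7 + 2 ↦ 8 + 2|_8 = 10 ⇒ 9
(4) 9|_8 = 8 + 1 ↦ 9 + 1|_9 = 10 ⇒ 9
(5) 9|_9 = 9 ↦ 10|_10 = 10 ⇒ 9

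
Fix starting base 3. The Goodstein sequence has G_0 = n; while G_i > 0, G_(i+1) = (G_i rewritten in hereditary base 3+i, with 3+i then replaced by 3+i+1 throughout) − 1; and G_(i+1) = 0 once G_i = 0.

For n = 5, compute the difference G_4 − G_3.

-1

i=0: 5 = 3 + 2 (b=3); 3→4: 4 + 2 = 6; 6−1 = 5
i=1: 5 = 4 + 1 (b=4); 4→5: 5 + 1 = 6; 6−1 = 5
i=2: 5 = 5 (b=5); 5→6: 6 = 6; 6−1 = 5
i=3: 5 = 5 (b=6); 6→7: 5 = 5; 5−1 = 4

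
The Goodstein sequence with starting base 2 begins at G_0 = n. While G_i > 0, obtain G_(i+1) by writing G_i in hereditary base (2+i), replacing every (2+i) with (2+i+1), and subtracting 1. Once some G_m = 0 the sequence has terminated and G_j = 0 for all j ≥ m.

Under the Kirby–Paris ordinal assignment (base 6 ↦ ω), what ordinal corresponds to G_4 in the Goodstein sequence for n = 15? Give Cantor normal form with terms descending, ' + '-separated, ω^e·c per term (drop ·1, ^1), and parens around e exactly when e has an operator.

step 0: 15 = 2^(2 + 1) + 2^2 + 2 + 1; sub 3 for 2: 3^(3 + 1) + 3^3 + 3 + 1; = 112; G_1 = 112−1 = 111
step 1: 111 = 3^(3 + 1) + 3^3 + 3; sub 4 for 3: 4^(4 + 1) + 4^4 + 4; = 1284; G_2 = 1284−1 = 1283
step 2: 1283 = 4^(4 + 1) + 4^4 + 3; sub 5 for 4: 5^(5 + 1) + 5^5 + 3; = 18753; G_3 = 18753−1 = 18752
step 3: 18752 = 5^(5 + 1) + 5^5 + 2; sub 6 for 5: 6^(6 + 1) + 6^6 + 2; = 326594; G_4 = 326594−1 = 326593

ω^(ω + 1) + ω^ω + 1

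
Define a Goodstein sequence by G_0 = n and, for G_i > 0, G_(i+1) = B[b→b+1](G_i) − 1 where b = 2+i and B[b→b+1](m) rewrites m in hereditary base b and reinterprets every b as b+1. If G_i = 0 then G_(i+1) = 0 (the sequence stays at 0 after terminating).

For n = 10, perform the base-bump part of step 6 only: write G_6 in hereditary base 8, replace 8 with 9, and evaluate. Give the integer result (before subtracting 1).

1937434593

(0) 10|_2 = 2^(2 + 1) + 2 ↦ 3^(3 + 1) + 3|_3 = 84 ⇒ 83
(1) 83|_3 = 3^(3 + 1) + 2 ↦ 4^(4 + 1) + 2|_4 = 1026 ⇒ 1025
(2) 1025|_4 = 4^(4 + 1) + 1 ↦ 5^(5 + 1) + 1|_5 = 15626 ⇒ 15625
(3) 15625|_5 = 5^(5 + 1) ↦ 6^(6 + 1)|_6 = 279936 ⇒ 279935
(4) 279935|_6 = 5·6^6 + 5·6^5 + 5·6^4 + 5·6^3 + 5·6^2 + 5·6 + 5 ↦ 5·7^7 + 5·7^5 + 5·7^4 + 5·7^3 + 5·7^2 + 5·7 + 5|_7 = 4215755 ⇒ 4215754
(5) 4215754|_7 = 5·7^7 + 5·7^5 + 5·7^4 + 5·7^3 + 5·7^2 + 5·7 + 4 ↦ 5·8^8 + 5·8^5 + 5·8^4 + 5·8^3 + 5·8^2 + 5·8 + 4|_8 = 84073324 ⇒ 84073323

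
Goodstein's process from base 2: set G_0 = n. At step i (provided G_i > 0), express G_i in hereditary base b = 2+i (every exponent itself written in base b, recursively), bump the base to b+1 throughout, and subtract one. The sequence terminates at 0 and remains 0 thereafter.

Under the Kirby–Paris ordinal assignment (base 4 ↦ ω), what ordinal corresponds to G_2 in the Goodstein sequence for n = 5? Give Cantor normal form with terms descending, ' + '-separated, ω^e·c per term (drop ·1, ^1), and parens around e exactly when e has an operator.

ω^3·3 + ω^2·3 + ω·3 + 3

5 —HB2→ 2^2 + 1 —bump→ 3^3 + 1 = 28 —(−1)→ 27
27 —HB3→ 3^3 —bump→ 4^4 = 256 —(−1)→ 255
255 —HB4→ 3·4^3 + 3·4^2 + 3·4 + 3 —bump→ 3·5^3 + 3·5^2 + 3·5 + 3 = 468 —(−1)→ 467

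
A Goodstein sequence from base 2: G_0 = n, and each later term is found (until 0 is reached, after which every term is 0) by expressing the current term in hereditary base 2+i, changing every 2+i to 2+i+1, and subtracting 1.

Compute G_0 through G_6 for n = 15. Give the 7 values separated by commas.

step 0: 15 = 2^(2 + 1) + 2^2 + 2 + 1; sub 3 for 2: 3^(3 + 1) + 3^3 + 3 + 1; = 112; G_1 = 112−1 = 111
step 1: 111 = 3^(3 + 1) + 3^3 + 3; sub 4 for 3: 4^(4 + 1) + 4^4 + 4; = 1284; G_2 = 1284−1 = 1283
step 2: 1283 = 4^(4 + 1) + 4^4 + 3; sub 5 for 4: 5^(5 + 1) + 5^5 + 3; = 18753; G_3 = 18753−1 = 18752
step 3: 18752 = 5^(5 + 1) + 5^5 + 2; sub 6 for 5: 6^(6 + 1) + 6^6 + 2; = 326594; G_4 = 326594−1 = 326593
step 4: 326593 = 6^(6 + 1) + 6^6 + 1; sub 7 for 6: 7^(7 + 1) + 7^7 + 1; = 6588345; G_5 = 6588345−1 = 6588344
step 5: 6588344 = 7^(7 + 1) + 7^7; sub 8 for 7: 8^(8 + 1) + 8^8; = 150994944; G_6 = 150994944−1 = 150994943

15, 111, 1283, 18752, 326593, 6588344, 150994943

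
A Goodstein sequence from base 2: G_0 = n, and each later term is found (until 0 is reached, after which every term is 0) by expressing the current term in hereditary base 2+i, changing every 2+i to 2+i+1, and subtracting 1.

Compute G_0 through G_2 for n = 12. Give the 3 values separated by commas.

12 —HB2→ 2^(2 + 1) + 2^2 —bump→ 3^(3 + 1) + 3^3 = 108 —(−1)→ 107
107 —HB3→ 3^(3 + 1) + 2·3^2 + 2·3 + 2 —bump→ 4^(4 + 1) + 2·4^2 + 2·4 + 2 = 1066 —(−1)→ 1065

12, 107, 1065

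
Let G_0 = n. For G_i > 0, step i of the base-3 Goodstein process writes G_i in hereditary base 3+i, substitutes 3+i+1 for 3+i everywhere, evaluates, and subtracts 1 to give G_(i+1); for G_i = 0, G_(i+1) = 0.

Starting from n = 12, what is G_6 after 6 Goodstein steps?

69

(0) 12|_3 = 3^2 + 3 ↦ 4^2 + 4|_4 = 20 ⇒ 19
(1) 19|_4 = 4^2 + 3 ↦ 5^2 + 3|_5 = 28 ⇒ 27
(2) 27|_5 = 5^2 + 2 ↦ 6^2 + 2|_6 = 38 ⇒ 37
(3) 37|_6 = 6^2 + 1 ↦ 7^2 + 1|_7 = 50 ⇒ 49
(4) 49|_7 = 7^2 ↦ 8^2|_8 = 64 ⇒ 63
(5) 63|_8 = 7·8 + 7 ↦ 7·9 + 7|_9 = 70 ⇒ 69
(6) 69|_9 = 7·9 + 6 ↦ 7·10 + 6|_10 = 76 ⇒ 75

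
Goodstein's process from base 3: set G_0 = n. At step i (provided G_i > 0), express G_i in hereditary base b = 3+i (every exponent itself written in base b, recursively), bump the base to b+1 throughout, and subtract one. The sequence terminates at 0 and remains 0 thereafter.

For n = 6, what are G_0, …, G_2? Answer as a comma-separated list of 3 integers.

[0] 6 ≡ 2·3 (base 3). Lift 4: 8. −1: 7.
[1] 7 ≡ 4 + 3 (base 4). Lift 5: 8. −1: 7.

6, 7, 7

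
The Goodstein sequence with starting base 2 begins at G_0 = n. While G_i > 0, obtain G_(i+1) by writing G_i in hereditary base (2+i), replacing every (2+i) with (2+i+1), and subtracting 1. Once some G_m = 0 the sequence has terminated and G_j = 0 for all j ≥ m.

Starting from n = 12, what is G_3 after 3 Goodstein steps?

15685

(0) 12|_2 = 2^(2 + 1) + 2^2 ↦ 3^(3 + 1) + 3^3|_3 = 108 ⇒ 107
(1) 107|_3 = 3^(3 + 1) + 2·3^2 + 2·3 + 2 ↦ 4^(4 + 1) + 2·4^2 + 2·4 + 2|_4 = 1066 ⇒ 1065
(2) 1065|_4 = 4^(4 + 1) + 2·4^2 + 2·4 + 1 ↦ 5^(5 + 1) + 2·5^2 + 2·5 + 1|_5 = 15686 ⇒ 15685
(3) 15685|_5 = 5^(5 + 1) + 2·5^2 + 2·5 ↦ 6^(6 + 1) + 2·6^2 + 2·6|_6 = 280020 ⇒ 280019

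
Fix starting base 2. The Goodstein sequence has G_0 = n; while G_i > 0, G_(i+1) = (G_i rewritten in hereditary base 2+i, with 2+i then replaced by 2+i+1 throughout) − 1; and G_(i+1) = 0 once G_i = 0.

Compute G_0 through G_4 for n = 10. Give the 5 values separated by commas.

(0) 10|_2 = 2^(2 + 1) + 2 ↦ 3^(3 + 1) + 3|_3 = 84 ⇒ 83
(1) 83|_3 = 3^(3 + 1) + 2 ↦ 4^(4 + 1) + 2|_4 = 1026 ⇒ 1025
(2) 1025|_4 = 4^(4 + 1) + 1 ↦ 5^(5 + 1) + 1|_5 = 15626 ⇒ 15625
(3) 15625|_5 = 5^(5 + 1) ↦ 6^(6 + 1)|_6 = 279936 ⇒ 279935

10, 83, 1025, 15625, 279935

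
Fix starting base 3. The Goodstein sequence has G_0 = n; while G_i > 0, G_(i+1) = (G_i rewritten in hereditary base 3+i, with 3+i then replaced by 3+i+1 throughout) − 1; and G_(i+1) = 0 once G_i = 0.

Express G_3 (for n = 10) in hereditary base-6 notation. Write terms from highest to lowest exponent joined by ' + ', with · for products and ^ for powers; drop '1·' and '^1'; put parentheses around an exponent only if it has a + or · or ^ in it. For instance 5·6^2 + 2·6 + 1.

G_0 = 10. HB_3(10) = 3^2 + 1. Bump = 17. G_1 = 16.
G_1 = 16. HB_4(16) = 4^2. Bump = 25. G_2 = 24.
G_2 = 24. HB_5(24) = 4·5 + 4. Bump = 28. G_3 = 27.

4·6 + 3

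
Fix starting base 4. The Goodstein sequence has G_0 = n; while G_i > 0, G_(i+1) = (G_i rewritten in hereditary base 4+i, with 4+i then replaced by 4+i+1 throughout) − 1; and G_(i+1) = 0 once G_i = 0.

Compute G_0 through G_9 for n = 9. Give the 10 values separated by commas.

step 0: 9 = 2·4 + 1; sub 5 for 4: 2·5 + 1; = 11; G_1 = 11−1 = 10
step 1: 10 = 2·5; sub 6 for 5: 2·6; = 12; G_2 = 12−1 = 11
step 2: 11 = 6 + 5; sub 7 for 6: 7 + 5; = 12; G_3 = 12−1 = 11
step 3: 11 = 7 + 4; sub 8 for 7: 8 + 4; = 12; G_4 = 12−1 = 11
step 4: 11 = 8 + 3; sub 9 for 8: 9 + 3; = 12; G_5 = 12−1 = 11
step 5: 11 = 9 + 2; sub 10 for 9: 10 + 2; = 12; G_6 = 12−1 = 11
step 6: 11 = 10 + 1; sub 11 for 10: 11 + 1; = 12; G_7 = 12−1 = 11
step 7: 11 = 11; sub 12 for 11: 12; = 12; G_8 = 12−1 = 11
step 8: 11 = 11; sub 13 for 12: 11; = 11; G_9 = 11−1 = 10

9, 10, 11, 11, 11, 11, 11, 11, 11, 10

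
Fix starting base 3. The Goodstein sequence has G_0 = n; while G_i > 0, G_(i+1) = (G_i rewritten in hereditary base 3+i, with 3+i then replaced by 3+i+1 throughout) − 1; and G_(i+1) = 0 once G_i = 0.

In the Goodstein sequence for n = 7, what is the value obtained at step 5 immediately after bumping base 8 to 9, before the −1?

10

[0] 7 ≡ 2·3 + 1 (base 3). Lift 4: 9. −1: 8.
[1] 8 ≡ 2·4 (base 4). Lift 5: 10. −1: 9.
[2] 9 ≡ 5 + 4 (base 5). Lift 6: 10. −1: 9.
[3] 9 ≡ 6 + 3 (base 6). Lift 7: 10. −1: 9.
[4] 9 ≡ 7 + 2 (base 7). Lift 8: 10. −1: 9.
[5] 9 ≡ 8 + 1 (base 8). Lift 9: 10. −1: 9.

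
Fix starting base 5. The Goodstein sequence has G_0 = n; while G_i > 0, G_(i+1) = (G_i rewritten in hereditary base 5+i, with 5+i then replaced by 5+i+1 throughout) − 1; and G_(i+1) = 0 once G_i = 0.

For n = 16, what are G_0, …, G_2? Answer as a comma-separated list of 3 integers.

16, 18, 20

16 —HB5→ 3·5 + 1 —bump→ 3·6 + 1 = 19 —(−1)→ 18
18 —HB6→ 3·6 —bump→ 3·7 = 21 —(−1)→ 20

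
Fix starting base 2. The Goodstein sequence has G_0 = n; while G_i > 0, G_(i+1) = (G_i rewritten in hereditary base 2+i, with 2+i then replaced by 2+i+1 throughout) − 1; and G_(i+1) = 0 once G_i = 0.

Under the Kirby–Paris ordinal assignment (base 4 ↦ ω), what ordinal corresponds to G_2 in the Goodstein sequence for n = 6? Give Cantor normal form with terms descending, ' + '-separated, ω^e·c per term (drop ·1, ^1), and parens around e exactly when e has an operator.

ω^ω + 1

[0] 6 ≡ 2^2 + 2 (base 2). Lift 3: 30. −1: 29.
[1] 29 ≡ 3^3 + 2 (base 3). Lift 4: 258. −1: 257.
[2] 257 ≡ 4^4 + 1 (base 4). Lift 5: 3126. −1: 3125.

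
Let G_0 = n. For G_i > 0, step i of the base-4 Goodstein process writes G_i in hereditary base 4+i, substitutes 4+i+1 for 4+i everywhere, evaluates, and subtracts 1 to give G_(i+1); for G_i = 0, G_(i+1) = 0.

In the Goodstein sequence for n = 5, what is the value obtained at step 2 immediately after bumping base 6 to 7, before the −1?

5

G_0 = 5. HB_4(5) = 4 + 1. Bump = 6. G_1 = 5.
G_1 = 5. HB_5(5) = 5. Bump = 6. G_2 = 5.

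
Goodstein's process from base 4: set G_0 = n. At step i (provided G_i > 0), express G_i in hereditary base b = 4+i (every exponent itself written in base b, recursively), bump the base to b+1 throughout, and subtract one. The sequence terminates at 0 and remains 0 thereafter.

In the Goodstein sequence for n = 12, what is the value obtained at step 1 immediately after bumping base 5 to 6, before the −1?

16

base 4: 12 = 3·4; at 5: 3·5 = 15; next = 14
base 5: 14 = 2·5 + 4; at 6: 2·6 + 4 = 16; next = 15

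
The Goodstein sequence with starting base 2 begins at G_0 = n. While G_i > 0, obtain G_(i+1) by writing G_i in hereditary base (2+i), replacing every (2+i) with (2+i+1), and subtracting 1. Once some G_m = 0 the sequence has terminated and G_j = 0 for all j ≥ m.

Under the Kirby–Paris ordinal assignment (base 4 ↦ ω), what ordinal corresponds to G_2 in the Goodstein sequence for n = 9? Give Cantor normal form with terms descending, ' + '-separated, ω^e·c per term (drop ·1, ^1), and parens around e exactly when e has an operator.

base 2: 9 = 2^(2 + 1) + 1; at 3: 3^(3 + 1) + 1 = 82; next = 81
base 3: 81 = 3^(3 + 1); at 4: 4^(4 + 1) = 1024; next = 1023
base 4: 1023 = 3·4^4 + 3·4^3 + 3·4^2 + 3·4 + 3; at 5: 3·5^5 + 3·5^3 + 3·5^2 + 3·5 + 3 = 9843; next = 9842

ω^ω·3 + ω^3·3 + ω^2·3 + ω·3 + 3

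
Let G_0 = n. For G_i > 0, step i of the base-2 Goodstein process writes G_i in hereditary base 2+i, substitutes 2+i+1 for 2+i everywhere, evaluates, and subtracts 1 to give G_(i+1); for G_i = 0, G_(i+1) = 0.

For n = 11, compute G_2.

[0] 11 ≡ 2^(2 + 1) + 2 + 1 (base 2). Lift 3: 85. −1: 84.
[1] 84 ≡ 3^(3 + 1) + 3 (base 3). Lift 4: 1028. −1: 1027.
[2] 1027 ≡ 4^(4 + 1) + 3 (base 4). Lift 5: 15628. −1: 15627.

1027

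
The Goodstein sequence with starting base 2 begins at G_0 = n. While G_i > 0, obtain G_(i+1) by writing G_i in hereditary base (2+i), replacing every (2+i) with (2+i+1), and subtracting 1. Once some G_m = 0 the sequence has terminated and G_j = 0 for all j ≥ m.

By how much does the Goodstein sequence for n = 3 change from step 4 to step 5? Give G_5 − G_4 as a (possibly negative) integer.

base 2: 3 = 2 + 1; at 3: 3 + 1 = 4; next = 3
base 3: 3 = 3; at 4: 4 = 4; next = 3
base 4: 3 = 3; at 5: 3 = 3; next = 2
base 5: 2 = 2; at 6: 2 = 2; next = 1
base 6: 1 = 1; at 7: 1 = 1; next = 0

-1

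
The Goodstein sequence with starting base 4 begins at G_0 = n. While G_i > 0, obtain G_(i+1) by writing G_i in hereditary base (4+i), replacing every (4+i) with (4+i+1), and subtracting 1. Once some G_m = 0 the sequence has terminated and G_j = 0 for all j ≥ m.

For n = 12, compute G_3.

16

G_0=12  [base 4] 3·4  →[4↦5]→  3·5 = 15  −1 ⇒ G_1=14
G_1=14  [base 5] 2·5 + 4  →[5↦6]→  2·6 + 4 = 16  −1 ⇒ G_2=15
G_2=15  [base 6] 2·6 + 3  →[6↦7]→  2·7 + 3 = 17  −1 ⇒ G_3=16
G_3=16  [base 7] 2·7 + 2  →[7↦8]→  2·8 + 2 = 18  −1 ⇒ G_4=17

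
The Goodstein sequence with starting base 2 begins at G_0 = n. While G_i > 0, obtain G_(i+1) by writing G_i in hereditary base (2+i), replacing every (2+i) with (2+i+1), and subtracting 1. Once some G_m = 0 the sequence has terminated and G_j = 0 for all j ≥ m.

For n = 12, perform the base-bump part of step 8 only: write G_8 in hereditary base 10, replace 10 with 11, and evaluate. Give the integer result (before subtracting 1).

3138428376975

G_0=12  [base 2] 2^(2 + 1) + 2^2  →[2↦3]→  3^(3 + 1) + 3^3 = 108  −1 ⇒ G_1=107
G_1=107  [base 3] 3^(3 + 1) + 2·3^2 + 2·3 + 2  →[3↦4]→  4^(4 + 1) + 2·4^2 + 2·4 + 2 = 1066  −1 ⇒ G_2=1065
G_2=1065  [base 4] 4^(4 + 1) + 2·4^2 + 2·4 + 1  →[4↦5]→  5^(5 + 1) + 2·5^2 + 2·5 + 1 = 15686  −1 ⇒ G_3=15685
G_3=15685  [base 5] 5^(5 + 1) + 2·5^2 + 2·5  →[5↦6]→  6^(6 + 1) + 2·6^2 + 2·6 = 280020  −1 ⇒ G_4=280019
G_4=280019  [base 6] 6^(6 + 1) + 2·6^2 + 6 + 5  →[6↦7]→  7^(7 + 1) + 2·7^2 + 7 + 5 = 5764911  −1 ⇒ G_5=5764910
G_5=5764910  [base 7] 7^(7 + 1) + 2·7^2 + 7 + 4  →[7↦8]→  8^(8 + 1) + 2·8^2 + 8 + 4 = 134217868  −1 ⇒ G_6=134217867
G_6=134217867  [base 8] 8^(8 + 1) + 2·8^2 + 8 + 3  →[8↦9]→  9^(9 + 1) + 2·9^2 + 9 + 3 = 3486784575  −1 ⇒ G_7=3486784574
G_7=3486784574  [base 9] 9^(9 + 1) + 2·9^2 + 9 + 2  →[9↦10]→  10^(10 + 1) + 2·10^2 + 10 + 2 = 100000000212  −1 ⇒ G_8=100000000211
G_8=100000000211  [base 10] 10^(10 + 1) + 2·10^2 + 10 + 1  →[10↦11]→  11^(11 + 1) + 2·11^2 + 11 + 1 = 3138428376975  −1 ⇒ G_9=3138428376974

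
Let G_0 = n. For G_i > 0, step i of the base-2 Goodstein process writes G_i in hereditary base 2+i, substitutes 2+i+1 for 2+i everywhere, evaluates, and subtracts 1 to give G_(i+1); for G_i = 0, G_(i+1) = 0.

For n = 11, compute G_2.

1027

(0) 11|_2 = 2^(2 + 1) + 2 + 1 ↦ 3^(3 + 1) + 3 + 1|_3 = 85 ⇒ 84
(1) 84|_3 = 3^(3 + 1) + 3 ↦ 4^(4 + 1) + 4|_4 = 1028 ⇒ 1027
(2) 1027|_4 = 4^(4 + 1) + 3 ↦ 5^(5 + 1) + 3|_5 = 15628 ⇒ 15627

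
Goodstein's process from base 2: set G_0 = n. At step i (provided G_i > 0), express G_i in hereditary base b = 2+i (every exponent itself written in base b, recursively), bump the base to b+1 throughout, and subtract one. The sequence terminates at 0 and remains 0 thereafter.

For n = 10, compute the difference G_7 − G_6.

1853361269

(0) 10|_2 = 2^(2 + 1) + 2 ↦ 3^(3 + 1) + 3|_3 = 84 ⇒ 83
(1) 83|_3 = 3^(3 + 1) + 2 ↦ 4^(4 + 1) + 2|_4 = 1026 ⇒ 1025
(2) 1025|_4 = 4^(4 + 1) + 1 ↦ 5^(5 + 1) + 1|_5 = 15626 ⇒ 15625
(3) 15625|_5 = 5^(5 + 1) ↦ 6^(6 + 1)|_6 = 279936 ⇒ 279935
(4) 279935|_6 = 5·6^6 + 5·6^5 + 5·6^4 + 5·6^3 + 5·6^2 + 5·6 + 5 ↦ 5·7^7 + 5·7^5 + 5·7^4 + 5·7^3 + 5·7^2 + 5·7 + 5|_7 = 4215755 ⇒ 4215754
(5) 4215754|_7 = 5·7^7 + 5·7^5 + 5·7^4 + 5·7^3 + 5·7^2 + 5·7 + 4 ↦ 5·8^8 + 5·8^5 + 5·8^4 + 5·8^3 + 5·8^2 + 5·8 + 4|_8 = 84073324 ⇒ 84073323
(6) 84073323|_8 = 5·8^8 + 5·8^5 + 5·8^4 + 5·8^3 + 5·8^2 + 5·8 + 3 ↦ 5·9^9 + 5·9^5 + 5·9^4 + 5·9^3 + 5·9^2 + 5·9 + 3|_9 = 1937434593 ⇒ 1937434592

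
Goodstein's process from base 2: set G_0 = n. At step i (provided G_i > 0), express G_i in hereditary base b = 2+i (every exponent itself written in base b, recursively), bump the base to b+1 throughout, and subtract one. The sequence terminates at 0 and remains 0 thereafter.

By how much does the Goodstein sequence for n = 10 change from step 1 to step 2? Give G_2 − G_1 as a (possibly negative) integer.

[0] 10 ≡ 2^(2 + 1) + 2 (base 2). Lift 3: 84. −1: 83.
[1] 83 ≡ 3^(3 + 1) + 2 (base 3). Lift 4: 1026. −1: 1025.

942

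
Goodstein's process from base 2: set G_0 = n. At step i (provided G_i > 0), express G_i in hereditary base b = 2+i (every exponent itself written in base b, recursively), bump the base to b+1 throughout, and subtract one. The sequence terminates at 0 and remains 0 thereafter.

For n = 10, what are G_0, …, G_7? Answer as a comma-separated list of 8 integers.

10, 83, 1025, 15625, 279935, 4215754, 84073323, 1937434592

10 —HB2→ 2^(2 + 1) + 2 —bump→ 3^(3 + 1) + 3 = 84 —(−1)→ 83
83 —HB3→ 3^(3 + 1) + 2 —bump→ 4^(4 + 1) + 2 = 1026 —(−1)→ 1025
1025 —HB4→ 4^(4 + 1) + 1 —bump→ 5^(5 + 1) + 1 = 15626 —(−1)→ 15625
15625 —HB5→ 5^(5 + 1) —bump→ 6^(6 + 1) = 279936 —(−1)→ 279935
279935 —HB6→ 5·6^6 + 5·6^5 + 5·6^4 + 5·6^3 + 5·6^2 + 5·6 + 5 —bump→ 5·7^7 + 5·7^5 + 5·7^4 + 5·7^3 + 5·7^2 + 5·7 + 5 = 4215755 —(−1)→ 4215754
4215754 —HB7→ 5·7^7 + 5·7^5 + 5·7^4 + 5·7^3 + 5·7^2 + 5·7 + 4 —bump→ 5·8^8 + 5·8^5 + 5·8^4 + 5·8^3 + 5·8^2 + 5·8 + 4 = 84073324 —(−1)→ 84073323
84073323 —HB8→ 5·8^8 + 5·8^5 + 5·8^4 + 5·8^3 + 5·8^2 + 5·8 + 3 —bump→ 5·9^9 + 5·9^5 + 5·9^4 + 5·9^3 + 5·9^2 + 5·9 + 3 = 1937434593 —(−1)→ 1937434592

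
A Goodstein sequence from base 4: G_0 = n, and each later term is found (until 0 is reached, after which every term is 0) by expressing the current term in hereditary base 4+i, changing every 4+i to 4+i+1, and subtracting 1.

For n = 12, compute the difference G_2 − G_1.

1

G_0 = 12. HB_4(12) = 3·4. Bump = 15. G_1 = 14.
G_1 = 14. HB_5(14) = 2·5 + 4. Bump = 16. G_2 = 15.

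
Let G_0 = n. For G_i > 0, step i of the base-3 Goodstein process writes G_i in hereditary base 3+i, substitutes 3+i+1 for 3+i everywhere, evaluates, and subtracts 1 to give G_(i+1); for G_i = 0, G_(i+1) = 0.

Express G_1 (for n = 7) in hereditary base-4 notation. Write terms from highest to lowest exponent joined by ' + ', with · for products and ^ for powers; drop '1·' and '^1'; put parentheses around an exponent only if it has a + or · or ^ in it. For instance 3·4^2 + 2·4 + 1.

2·4

[0] 7 ≡ 2·3 + 1 (base 3). Lift 4: 9. −1: 8.
[1] 8 ≡ 2·4 (base 4). Lift 5: 10. −1: 9.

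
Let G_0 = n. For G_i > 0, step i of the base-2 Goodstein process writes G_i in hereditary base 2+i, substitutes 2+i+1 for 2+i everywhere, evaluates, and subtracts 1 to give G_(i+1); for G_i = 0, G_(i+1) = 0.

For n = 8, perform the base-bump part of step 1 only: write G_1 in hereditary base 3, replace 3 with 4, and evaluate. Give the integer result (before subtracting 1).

554

i=0: 8 = 2^(2 + 1) (b=2); 2→3: 3^(3 + 1) = 81; 81−1 = 80
i=1: 80 = 2·3^3 + 2·3^2 + 2·3 + 2 (b=3); 3→4: 2·4^4 + 2·4^2 + 2·4 + 2 = 554; 554−1 = 553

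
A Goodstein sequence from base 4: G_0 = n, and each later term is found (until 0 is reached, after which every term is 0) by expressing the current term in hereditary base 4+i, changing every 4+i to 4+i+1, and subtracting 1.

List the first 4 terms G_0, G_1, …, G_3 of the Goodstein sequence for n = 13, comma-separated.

13, 15, 17, 18

step 0: 13 = 3·4 + 1; sub 5 for 4: 3·5 + 1; = 16; G_1 = 16−1 = 15
step 1: 15 = 3·5; sub 6 for 5: 3·6; = 18; G_2 = 18−1 = 17
step 2: 17 = 2·6 + 5; sub 7 for 6: 2·7 + 5; = 19; G_3 = 19−1 = 18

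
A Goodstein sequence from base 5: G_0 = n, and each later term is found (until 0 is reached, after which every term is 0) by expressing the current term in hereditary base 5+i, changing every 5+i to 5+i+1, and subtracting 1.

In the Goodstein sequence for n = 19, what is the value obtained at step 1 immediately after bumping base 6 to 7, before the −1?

24

19 —HB5→ 3·5 + 4 —bump→ 3·6 + 4 = 22 —(−1)→ 21
21 —HB6→ 3·6 + 3 —bump→ 3·7 + 3 = 24 —(−1)→ 23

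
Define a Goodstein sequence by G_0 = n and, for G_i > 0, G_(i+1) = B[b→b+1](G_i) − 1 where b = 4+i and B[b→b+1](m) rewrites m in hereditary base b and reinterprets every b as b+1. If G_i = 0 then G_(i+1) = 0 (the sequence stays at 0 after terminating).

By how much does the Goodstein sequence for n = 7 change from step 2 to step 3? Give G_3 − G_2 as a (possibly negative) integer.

0

(0) 7|_4 = 4 + 3 ↦ 5 + 3|_5 = 8 ⇒ 7
(1) 7|_5 = 5 + 2 ↦ 6 + 2|_6 = 8 ⇒ 7
(2) 7|_6 = 6 + 1 ↦ 7 + 1|_7 = 8 ⇒ 7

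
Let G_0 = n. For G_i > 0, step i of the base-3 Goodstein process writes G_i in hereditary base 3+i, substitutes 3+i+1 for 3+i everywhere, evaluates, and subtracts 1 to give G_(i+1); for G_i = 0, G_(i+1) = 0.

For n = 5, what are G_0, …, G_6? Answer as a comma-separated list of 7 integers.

5, 5, 5, 5, 4, 3, 2

step 0: 5 = 3 + 2; sub 4 for 3: 4 + 2; = 6; G_1 = 6−1 = 5
step 1: 5 = 4 + 1; sub 5 for 4: 5 + 1; = 6; G_2 = 6−1 = 5
step 2: 5 = 5; sub 6 for 5: 6; = 6; G_3 = 6−1 = 5
step 3: 5 = 5; sub 7 for 6: 5; = 5; G_4 = 5−1 = 4
step 4: 4 = 4; sub 8 for 7: 4; = 4; G_5 = 4−1 = 3
step 5: 3 = 3; sub 9 for 8: 3; = 3; G_6 = 3−1 = 2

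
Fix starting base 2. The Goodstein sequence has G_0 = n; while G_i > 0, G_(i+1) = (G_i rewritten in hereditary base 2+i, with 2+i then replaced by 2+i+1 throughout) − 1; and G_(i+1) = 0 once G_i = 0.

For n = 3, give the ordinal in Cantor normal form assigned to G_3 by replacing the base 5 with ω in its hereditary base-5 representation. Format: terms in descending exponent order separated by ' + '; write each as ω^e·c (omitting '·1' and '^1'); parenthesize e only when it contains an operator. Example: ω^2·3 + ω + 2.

G_0 = 3. HB_2(3) = 2 + 1. Bump = 4. G_1 = 3.
G_1 = 3. HB_3(3) = 3. Bump = 4. G_2 = 3.
G_2 = 3. HB_4(3) = 3. Bump = 3. G_3 = 2.
G_3 = 2. HB_5(2) = 2. Bump = 2. G_4 = 1.

2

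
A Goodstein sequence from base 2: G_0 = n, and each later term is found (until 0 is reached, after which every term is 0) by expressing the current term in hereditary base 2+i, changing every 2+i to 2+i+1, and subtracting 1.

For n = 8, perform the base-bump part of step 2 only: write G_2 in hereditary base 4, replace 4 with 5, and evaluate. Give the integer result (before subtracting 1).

base 2: 8 = 2^(2 + 1); at 3: 3^(3 + 1) = 81; next = 80
base 3: 80 = 2·3^3 + 2·3^2 + 2·3 + 2; at 4: 2·4^4 + 2·4^2 + 2·4 + 2 = 554; next = 553
base 4: 553 = 2·4^4 + 2·4^2 + 2·4 + 1; at 5: 2·5^5 + 2·5^2 + 2·5 + 1 = 6311; next = 6310

6311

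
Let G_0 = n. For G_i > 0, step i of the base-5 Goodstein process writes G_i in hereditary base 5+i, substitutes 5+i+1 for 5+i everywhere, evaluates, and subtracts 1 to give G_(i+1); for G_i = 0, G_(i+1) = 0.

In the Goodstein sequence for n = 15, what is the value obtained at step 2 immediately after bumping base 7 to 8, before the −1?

20

15 —HB5→ 3·5 —bump→ 3·6 = 18 —(−1)→ 17
17 —HB6→ 2·6 + 5 —bump→ 2·7 + 5 = 19 —(−1)→ 18
18 —HB7→ 2·7 + 4 —bump→ 2·8 + 4 = 20 —(−1)→ 19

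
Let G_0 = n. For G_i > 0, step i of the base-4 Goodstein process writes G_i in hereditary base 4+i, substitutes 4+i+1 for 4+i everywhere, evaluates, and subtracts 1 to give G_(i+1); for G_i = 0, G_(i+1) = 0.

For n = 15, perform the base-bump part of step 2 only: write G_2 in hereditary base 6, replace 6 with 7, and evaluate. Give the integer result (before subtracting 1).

base 4: 15 = 3·4 + 3; at 5: 3·5 + 3 = 18; next = 17
base 5: 17 = 3·5 + 2; at 6: 3·6 + 2 = 20; next = 19

22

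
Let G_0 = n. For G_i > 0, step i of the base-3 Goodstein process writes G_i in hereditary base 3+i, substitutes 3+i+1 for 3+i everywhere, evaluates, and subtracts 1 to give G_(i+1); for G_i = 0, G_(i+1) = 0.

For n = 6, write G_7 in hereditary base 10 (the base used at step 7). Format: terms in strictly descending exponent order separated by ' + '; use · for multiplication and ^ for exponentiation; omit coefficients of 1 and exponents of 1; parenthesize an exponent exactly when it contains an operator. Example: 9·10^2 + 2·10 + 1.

G_0=6  [base 3] 2·3  →[3↦4]→  2·4 = 8  −1 ⇒ G_1=7
G_1=7  [base 4] 4 + 3  →[4↦5]→  5 + 3 = 8  −1 ⇒ G_2=7
G_2=7  [base 5] 5 + 2  →[5↦6]→  6 + 2 = 8  −1 ⇒ G_3=7
G_3=7  [base 6] 6 + 1  →[6↦7]→  7 + 1 = 8  −1 ⇒ G_4=7
G_4=7  [base 7] 7  →[7↦8]→  8 = 8  −1 ⇒ G_5=7
G_5=7  [base 8] 7  →[8↦9]→  7 = 7  −1 ⇒ G_6=6
G_6=6  [base 9] 6  →[9↦10]→  6 = 6  −1 ⇒ G_7=5
G_7=5  [base 10] 5  →[10↦11]→  5 = 5  −1 ⇒ G_8=4

5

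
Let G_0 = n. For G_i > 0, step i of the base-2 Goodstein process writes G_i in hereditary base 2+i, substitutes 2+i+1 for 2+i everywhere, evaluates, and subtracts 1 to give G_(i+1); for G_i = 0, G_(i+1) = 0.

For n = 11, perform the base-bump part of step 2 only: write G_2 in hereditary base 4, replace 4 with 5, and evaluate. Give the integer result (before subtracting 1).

15628

(0) 11|_2 = 2^(2 + 1) + 2 + 1 ↦ 3^(3 + 1) + 3 + 1|_3 = 85 ⇒ 84
(1) 84|_3 = 3^(3 + 1) + 3 ↦ 4^(4 + 1) + 4|_4 = 1028 ⇒ 1027
(2) 1027|_4 = 4^(4 + 1) + 3 ↦ 5^(5 + 1) + 3|_5 = 15628 ⇒ 15627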